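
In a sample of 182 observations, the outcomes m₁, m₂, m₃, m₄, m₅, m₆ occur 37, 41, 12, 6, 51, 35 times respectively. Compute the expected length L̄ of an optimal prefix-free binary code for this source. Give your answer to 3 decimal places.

2.390 bits/symbol

Probabilities are the counts divided by 182.
Repeatedly combine the two least-probable nodes; the expected code length is the sum of the merged weights.
merge 3/91 + 6/91 → 9/91
merge 9/91 + 5/26 → 53/182
merge 37/182 + 41/182 → 3/7
merge 51/182 + 53/182 → 4/7
merge 3/7 + 4/7 → 1
L = 9/91 + 53/182 + 3/7 + 4/7 + 1 = 435/182 ≈ 2.390 bits/symbol.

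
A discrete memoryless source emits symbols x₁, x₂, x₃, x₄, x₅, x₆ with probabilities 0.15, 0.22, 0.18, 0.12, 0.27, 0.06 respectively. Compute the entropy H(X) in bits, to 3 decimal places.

H = −Σ pᵢ log₂ pᵢ.
−0.15·log₂(0.15) = 0.4105
−0.22·log₂(0.22) = 0.4806
−0.18·log₂(0.18) = 0.4453
−0.12·log₂(0.12) = 0.3671
−0.27·log₂(0.27) = 0.5100
−0.06·log₂(0.06) = 0.2435
Sum ≈ 2.4570 → 2.457 bits.

2.457 bits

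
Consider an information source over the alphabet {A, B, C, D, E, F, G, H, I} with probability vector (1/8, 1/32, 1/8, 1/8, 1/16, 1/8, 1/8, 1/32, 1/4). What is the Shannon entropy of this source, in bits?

2.9375 bits

Each probability is a power of 1/2, so log₂(1/p) is an integer.
H = Σ p·log₂(1/p) = 1/8·3 + 1/32·5 + 1/8·3 + 1/8·3 + 1/16·4 + 1/8·3 + 1/8·3 + 1/32·5 + 1/4·2 = 2.9375 bits.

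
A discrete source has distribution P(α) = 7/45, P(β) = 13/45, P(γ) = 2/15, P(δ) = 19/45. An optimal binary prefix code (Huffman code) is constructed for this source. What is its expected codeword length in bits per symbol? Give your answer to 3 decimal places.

1.867 bits/symbol

Repeatedly combine the two least-probable nodes; the expected code length is the sum of the merged weights.
merge 2/15 + 7/45 → 13/45
merge 13/45 + 13/45 → 26/45
merge 19/45 + 26/45 → 1
L = 13/45 + 26/45 + 1 = 28/15 ≈ 1.867 bits/symbol.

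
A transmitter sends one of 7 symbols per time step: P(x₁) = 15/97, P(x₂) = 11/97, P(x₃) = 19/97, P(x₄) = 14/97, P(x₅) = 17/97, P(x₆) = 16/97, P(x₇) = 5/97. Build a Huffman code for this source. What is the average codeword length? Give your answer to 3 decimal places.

Repeatedly combine the two least-probable nodes; the expected code length is the sum of the merged weights.
merge 5/97 + 11/97 → 16/97
merge 14/97 + 15/97 → 29/97
merge 16/97 + 16/97 → 32/97
merge 17/97 + 19/97 → 36/97
merge 29/97 + 32/97 → 61/97
merge 36/97 + 61/97 → 1
L = 16/97 + 29/97 + 32/97 + 36/97 + 61/97 + 1 = 271/97 ≈ 2.794 bits/symbol.

2.794 bits/symbol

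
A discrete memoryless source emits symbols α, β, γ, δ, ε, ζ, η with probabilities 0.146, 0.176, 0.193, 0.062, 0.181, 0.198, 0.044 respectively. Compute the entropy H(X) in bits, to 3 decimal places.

H = −Σ pᵢ log₂ pᵢ.
−0.146·log₂(0.146) = 0.4053
−0.176·log₂(0.176) = 0.4411
−0.193·log₂(0.193) = 0.4581
−0.062·log₂(0.062) = 0.2487
−0.181·log₂(0.181) = 0.4463
−0.198·log₂(0.198) = 0.4626
−0.044·log₂(0.044) = 0.1983
Sum ≈ 2.6604 → 2.660 bits.

2.660 bits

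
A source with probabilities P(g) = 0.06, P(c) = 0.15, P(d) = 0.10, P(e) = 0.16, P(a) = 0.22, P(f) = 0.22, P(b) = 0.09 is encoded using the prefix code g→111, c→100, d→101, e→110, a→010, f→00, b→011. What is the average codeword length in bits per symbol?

L̄ = Σ pᵢ·ℓᵢ = 0.06·3 + 0.15·3 + 0.10·3 + 0.16·3 + 0.22·3 + 0.22·2 + 0.09·3 = 2.78 bits/symbol.

2.78 bits/symbol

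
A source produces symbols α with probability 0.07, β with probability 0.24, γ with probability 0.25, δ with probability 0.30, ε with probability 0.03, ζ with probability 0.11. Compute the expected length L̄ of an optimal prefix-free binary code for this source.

2.31 bits/symbol

Repeatedly combine the two least-probable nodes; the expected code length is the sum of the merged weights.
merge 3/100 + 7/100 → 1/10
merge 1/10 + 11/100 → 21/100
merge 21/100 + 6/25 → 9/20
merge 1/4 + 3/10 → 11/20
merge 9/20 + 11/20 → 1
L = 1/10 + 21/100 + 9/20 + 11/20 + 1 = 231/100 = 2.31 bits/symbol.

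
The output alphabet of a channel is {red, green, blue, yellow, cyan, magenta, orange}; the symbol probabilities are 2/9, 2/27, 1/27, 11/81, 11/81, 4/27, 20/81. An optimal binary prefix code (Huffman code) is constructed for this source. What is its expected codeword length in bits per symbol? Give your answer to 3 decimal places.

2.642 bits/symbol

Repeatedly combine the two least-probable nodes; the expected code length is the sum of the merged weights.
merge 1/27 + 2/27 → 1/9
merge 1/9 + 11/81 → 20/81
merge 11/81 + 4/27 → 23/81
merge 2/9 + 20/81 → 38/81
merge 20/81 + 23/81 → 43/81
merge 38/81 + 43/81 → 1
L = 1/9 + 20/81 + 23/81 + 38/81 + 43/81 + 1 = 214/81 ≈ 2.642 bits/symbol.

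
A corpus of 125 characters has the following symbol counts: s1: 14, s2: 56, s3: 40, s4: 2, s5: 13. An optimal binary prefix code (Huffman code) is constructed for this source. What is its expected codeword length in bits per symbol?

1.904 bits/symbol

Probabilities are the counts divided by 125.
Repeatedly combine the two least-probable nodes; the expected code length is the sum of the merged weights.
merge 2/125 + 13/125 → 3/25
merge 14/125 + 3/25 → 29/125
merge 29/125 + 8/25 → 69/125
merge 56/125 + 69/125 → 1
L = 3/25 + 29/125 + 69/125 + 1 = 238/125 = 1.904 bits/symbol.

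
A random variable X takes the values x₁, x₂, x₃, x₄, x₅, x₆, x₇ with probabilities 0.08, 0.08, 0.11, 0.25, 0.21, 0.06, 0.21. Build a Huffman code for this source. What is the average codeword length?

2.66 bits/symbol

Repeatedly combine the two least-probable nodes; the expected code length is the sum of the merged weights.
merge 3/50 + 2/25 → 7/50
merge 2/25 + 11/100 → 19/100
merge 7/50 + 19/100 → 33/100
merge 21/100 + 21/100 → 21/50
merge 1/4 + 33/100 → 29/50
merge 21/50 + 29/50 → 1
L = 7/50 + 19/100 + 33/100 + 21/50 + 29/50 + 1 = 133/50 = 2.66 bits/symbol.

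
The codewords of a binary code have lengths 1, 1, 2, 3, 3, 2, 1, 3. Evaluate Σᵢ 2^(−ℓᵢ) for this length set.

2.375

With common denominator 2^3 = 8: Σ 2^(−ℓᵢ) = 4/8 + 4/8 + 2/8 + 1/8 + 1/8 + 2/8 + 4/8 + 1/8 = 19/8 = 2.375.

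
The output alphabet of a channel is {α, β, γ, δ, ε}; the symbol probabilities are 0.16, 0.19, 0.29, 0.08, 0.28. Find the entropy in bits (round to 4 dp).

H = −Σ pᵢ log₂ pᵢ.
−0.16·log₂(0.16) = 0.4230
−0.19·log₂(0.19) = 0.4552
−0.29·log₂(0.29) = 0.5179
−0.08·log₂(0.08) = 0.2915
−0.28·log₂(0.28) = 0.5142
Sum ≈ 2.2019 → 2.2019 bits.

2.2019 bits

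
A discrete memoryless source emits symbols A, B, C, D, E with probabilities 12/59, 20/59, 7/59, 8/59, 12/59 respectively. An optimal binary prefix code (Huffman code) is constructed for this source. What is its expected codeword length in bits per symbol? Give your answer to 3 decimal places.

Repeatedly combine the two least-probable nodes; the expected code length is the sum of the merged weights.
merge 7/59 + 8/59 → 15/59
merge 12/59 + 12/59 → 24/59
merge 15/59 + 20/59 → 35/59
merge 24/59 + 35/59 → 1
L = 15/59 + 24/59 + 35/59 + 1 = 133/59 ≈ 2.254 bits/symbol.

2.254 bits/symbol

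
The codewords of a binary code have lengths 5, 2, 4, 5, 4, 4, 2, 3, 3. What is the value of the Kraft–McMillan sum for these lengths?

1

With common denominator 2^5 = 32: Σ 2^(−ℓᵢ) = 1/32 + 8/32 + 2/32 + 1/32 + 2/32 + 2/32 + 8/32 + 4/32 + 4/32 = 32/32 = 1.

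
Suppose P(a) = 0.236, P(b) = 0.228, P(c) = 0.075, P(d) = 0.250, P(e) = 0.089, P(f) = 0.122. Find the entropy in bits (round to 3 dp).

H = −Σ pᵢ log₂ pᵢ.
−0.236·log₂(0.236) = 0.4916
−0.228·log₂(0.228) = 0.4863
−0.075·log₂(0.075) = 0.2803
−0.250·log₂(0.250) = 0.5000
−0.089·log₂(0.089) = 0.3106
−0.122·log₂(0.122) = 0.3703
Sum ≈ 2.4391 → 2.439 bits.

2.439 bits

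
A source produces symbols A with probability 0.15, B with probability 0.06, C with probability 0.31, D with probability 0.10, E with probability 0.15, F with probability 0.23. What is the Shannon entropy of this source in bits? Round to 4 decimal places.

2.4083 bits

H = −Σ pᵢ log₂ pᵢ.
−0.15·log₂(0.15) = 0.4105
−0.06·log₂(0.06) = 0.2435
−0.31·log₂(0.31) = 0.5238
−0.10·log₂(0.10) = 0.3322
−0.15·log₂(0.15) = 0.4105
−0.23·log₂(0.23) = 0.4877
Sum ≈ 2.4083 → 2.4083 bits.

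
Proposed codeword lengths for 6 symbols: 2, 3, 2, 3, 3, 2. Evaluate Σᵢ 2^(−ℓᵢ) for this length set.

With common denominator 2^3 = 8: Σ 2^(−ℓᵢ) = 2/8 + 1/8 + 2/8 + 1/8 + 1/8 + 2/8 = 9/8 = 1.125.

1.125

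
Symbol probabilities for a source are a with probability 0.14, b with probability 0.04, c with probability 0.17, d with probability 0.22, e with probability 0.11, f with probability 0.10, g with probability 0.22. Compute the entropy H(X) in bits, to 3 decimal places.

H = −Σ pᵢ log₂ pᵢ.
−0.14·log₂(0.14) = 0.3971
−0.04·log₂(0.04) = 0.1858
−0.17·log₂(0.17) = 0.4346
−0.22·log₂(0.22) = 0.4806
−0.11·log₂(0.11) = 0.3503
−0.10·log₂(0.10) = 0.3322
−0.22·log₂(0.22) = 0.4806
Sum ≈ 2.6611 → 2.661 bits.

2.661 bits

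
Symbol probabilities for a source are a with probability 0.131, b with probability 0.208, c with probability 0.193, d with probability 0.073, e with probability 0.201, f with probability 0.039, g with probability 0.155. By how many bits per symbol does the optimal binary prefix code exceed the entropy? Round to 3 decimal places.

0.049 bits

Entropy H = −Σ p log₂ p ≈ 2.6537 bits.
Huffman merges: 39/1000+73/1000→14/125; 14/125+131/1000→243/1000; 31/200+193/1000→87/250; 201/1000+26/125→409/1000; 243/1000+87/250→591/1000; 409/1000+591/1000→1. L = 2703/1000 ≈ 2.7030.
L − H = 2.7030 − 2.6537 = 0.049 bits.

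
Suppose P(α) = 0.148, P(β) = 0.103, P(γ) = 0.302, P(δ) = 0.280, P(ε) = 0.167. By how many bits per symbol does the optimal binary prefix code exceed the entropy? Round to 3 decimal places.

0.038 bits

Entropy H = −Σ p log₂ p ≈ 2.2128 bits.
Huffman merges: 103/1000+37/250→251/1000; 167/1000+251/1000→209/500; 7/25+151/500→291/500; 209/500+291/500→1. L = 2251/1000 ≈ 2.2510.
L − H = 2.2510 − 2.2128 = 0.038 bits.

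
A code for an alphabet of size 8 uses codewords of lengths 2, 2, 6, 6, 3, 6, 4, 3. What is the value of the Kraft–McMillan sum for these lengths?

0.859375

With common denominator 2^6 = 64: Σ 2^(−ℓᵢ) = 16/64 + 16/64 + 1/64 + 1/64 + 8/64 + 1/64 + 4/64 + 8/64 = 55/64 = 0.859375.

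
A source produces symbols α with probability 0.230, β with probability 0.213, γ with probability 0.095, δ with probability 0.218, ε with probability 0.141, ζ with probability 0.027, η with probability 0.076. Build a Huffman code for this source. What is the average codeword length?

2.64 bits/symbol

Repeatedly combine the two least-probable nodes; the expected code length is the sum of the merged weights.
merge 27/1000 + 19/250 → 103/1000
merge 19/200 + 103/1000 → 99/500
merge 141/1000 + 99/500 → 339/1000
merge 213/1000 + 109/500 → 431/1000
merge 23/100 + 339/1000 → 569/1000
merge 431/1000 + 569/1000 → 1
L = 103/1000 + 99/500 + 339/1000 + 431/1000 + 569/1000 + 1 = 66/25 = 2.64 bits/symbol.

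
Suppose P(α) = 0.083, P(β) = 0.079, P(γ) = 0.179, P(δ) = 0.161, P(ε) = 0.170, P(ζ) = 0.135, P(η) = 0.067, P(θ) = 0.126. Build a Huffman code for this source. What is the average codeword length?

Repeatedly combine the two least-probable nodes; the expected code length is the sum of the merged weights.
merge 67/1000 + 79/1000 → 73/500
merge 83/1000 + 63/500 → 209/1000
merge 27/200 + 73/500 → 281/1000
merge 161/1000 + 17/100 → 331/1000
merge 179/1000 + 209/1000 → 97/250
merge 281/1000 + 331/1000 → 153/250
merge 97/250 + 153/250 → 1
L = 73/500 + 209/1000 + 281/1000 + 331/1000 + 97/250 + 153/250 + 1 = 2967/1000 = 2.967 bits/symbol.

2.967 bits/symbol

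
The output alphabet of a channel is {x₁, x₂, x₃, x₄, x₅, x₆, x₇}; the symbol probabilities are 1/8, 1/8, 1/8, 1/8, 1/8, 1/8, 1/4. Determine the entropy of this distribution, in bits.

Each probability is a power of 1/2, so log₂(1/p) is an integer.
H = Σ p·log₂(1/p) = 1/8·3 + 1/8·3 + 1/8·3 + 1/8·3 + 1/8·3 + 1/8·3 + 1/4·2 = 2.75 bits.

2.75 bits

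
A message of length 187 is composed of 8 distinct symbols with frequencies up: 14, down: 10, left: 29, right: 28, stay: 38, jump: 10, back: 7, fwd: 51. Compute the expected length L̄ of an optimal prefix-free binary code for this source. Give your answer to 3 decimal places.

Probabilities are the counts divided by 187.
Repeatedly combine the two least-probable nodes; the expected code length is the sum of the merged weights.
merge 7/187 + 10/187 → 1/11
merge 10/187 + 14/187 → 24/187
merge 1/11 + 24/187 → 41/187
merge 28/187 + 29/187 → 57/187
merge 38/187 + 41/187 → 79/187
merge 3/11 + 57/187 → 108/187
merge 79/187 + 108/187 → 1
L = 1/11 + 24/187 + 41/187 + 57/187 + 79/187 + 108/187 + 1 = 513/187 ≈ 2.743 bits/symbol.

2.743 bits/symbol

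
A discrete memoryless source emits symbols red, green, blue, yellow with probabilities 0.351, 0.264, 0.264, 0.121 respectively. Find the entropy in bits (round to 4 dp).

H = −Σ pᵢ log₂ pᵢ.
−0.351·log₂(0.351) = 0.5302
−0.264·log₂(0.264) = 0.5072
−0.264·log₂(0.264) = 0.5072
−0.121·log₂(0.121) = 0.3687
Sum ≈ 1.9133 → 1.9133 bits.

1.9133 bits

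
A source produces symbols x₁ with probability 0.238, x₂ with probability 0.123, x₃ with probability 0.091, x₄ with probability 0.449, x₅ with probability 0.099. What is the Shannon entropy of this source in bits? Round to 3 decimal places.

2.028 bits

H = −Σ pᵢ log₂ pᵢ.
−0.238·log₂(0.238) = 0.4929
−0.123·log₂(0.123) = 0.3719
−0.091·log₂(0.091) = 0.3147
−0.449·log₂(0.449) = 0.5187
−0.099·log₂(0.099) = 0.3303
Sum ≈ 2.0284 → 2.028 bits.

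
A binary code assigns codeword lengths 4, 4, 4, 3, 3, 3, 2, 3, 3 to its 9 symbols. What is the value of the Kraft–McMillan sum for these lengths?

With common denominator 2^4 = 16: Σ 2^(−ℓᵢ) = 1/16 + 1/16 + 1/16 + 2/16 + 2/16 + 2/16 + 4/16 + 2/16 + 2/16 = 17/16 = 1.0625.

1.0625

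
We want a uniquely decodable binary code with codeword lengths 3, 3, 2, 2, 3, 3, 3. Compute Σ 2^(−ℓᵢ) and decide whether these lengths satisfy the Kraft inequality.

With common denominator 2^3 = 8: Σ 2^(−ℓᵢ) = 1/8 + 1/8 + 2/8 + 2/8 + 1/8 + 1/8 + 1/8 = 9/8 = 1.125.
Kraft's inequality requires Σ ≤ 1; here Σ = 1.125 > 1, so no such prefix code exists.

1.125; no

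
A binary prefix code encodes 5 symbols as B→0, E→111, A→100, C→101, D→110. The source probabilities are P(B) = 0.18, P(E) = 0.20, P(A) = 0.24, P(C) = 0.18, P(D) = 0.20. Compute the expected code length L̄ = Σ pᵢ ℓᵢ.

2.64 bits/symbol

L̄ = Σ pᵢ·ℓᵢ = 0.18·1 + 0.20·3 + 0.24·3 + 0.18·3 + 0.20·3 = 2.64 bits/symbol.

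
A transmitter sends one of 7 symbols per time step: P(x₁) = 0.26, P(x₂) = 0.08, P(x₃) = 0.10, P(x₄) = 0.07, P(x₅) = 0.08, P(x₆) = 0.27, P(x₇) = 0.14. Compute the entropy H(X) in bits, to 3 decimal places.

2.596 bits

H = −Σ pᵢ log₂ pᵢ.
−0.26·log₂(0.26) = 0.5053
−0.08·log₂(0.08) = 0.2915
−0.10·log₂(0.10) = 0.3322
−0.07·log₂(0.07) = 0.2686
−0.08·log₂(0.08) = 0.2915
−0.27·log₂(0.27) = 0.5100
−0.14·log₂(0.14) = 0.3971
Sum ≈ 2.5962 → 2.596 bits.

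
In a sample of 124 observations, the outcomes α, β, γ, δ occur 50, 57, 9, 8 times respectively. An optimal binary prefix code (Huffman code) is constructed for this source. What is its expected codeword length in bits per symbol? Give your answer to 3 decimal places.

1.677 bits/symbol

Probabilities are the counts divided by 124.
Repeatedly combine the two least-probable nodes; the expected code length is the sum of the merged weights.
merge 2/31 + 9/124 → 17/124
merge 17/124 + 25/62 → 67/124
merge 57/124 + 67/124 → 1
L = 17/124 + 67/124 + 1 = 52/31 ≈ 1.677 bits/symbol.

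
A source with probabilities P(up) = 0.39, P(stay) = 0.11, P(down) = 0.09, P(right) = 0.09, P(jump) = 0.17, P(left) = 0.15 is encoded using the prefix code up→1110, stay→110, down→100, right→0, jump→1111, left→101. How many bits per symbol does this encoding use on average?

L̄ = Σ pᵢ·ℓᵢ = 0.39·4 + 0.11·3 + 0.09·3 + 0.09·1 + 0.17·4 + 0.15·3 = 3.38 bits/symbol.

3.38 bits/symbol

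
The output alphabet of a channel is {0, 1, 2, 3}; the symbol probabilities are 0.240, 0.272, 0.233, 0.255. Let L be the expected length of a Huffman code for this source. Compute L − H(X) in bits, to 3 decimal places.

Entropy H = −Σ p log₂ p ≈ 1.9974 bits.
Huffman merges: 233/1000+6/25→473/1000; 51/200+34/125→527/1000; 473/1000+527/1000→1. L = 2 ≈ 2.0000.
L − H = 2.0000 − 1.9974 = 0.003 bits.

0.003 bits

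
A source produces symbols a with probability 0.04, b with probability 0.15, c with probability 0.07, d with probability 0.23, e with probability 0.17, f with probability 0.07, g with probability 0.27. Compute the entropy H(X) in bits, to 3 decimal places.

2.566 bits

H = −Σ pᵢ log₂ pᵢ.
−0.04·log₂(0.04) = 0.1858
−0.15·log₂(0.15) = 0.4105
−0.07·log₂(0.07) = 0.2686
−0.23·log₂(0.23) = 0.4877
−0.17·log₂(0.17) = 0.4346
−0.07·log₂(0.07) = 0.2686
−0.27·log₂(0.27) = 0.5100
Sum ≈ 2.5657 → 2.566 bits.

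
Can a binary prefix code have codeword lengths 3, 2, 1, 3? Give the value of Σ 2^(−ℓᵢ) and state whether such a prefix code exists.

With common denominator 2^3 = 8: Σ 2^(−ℓᵢ) = 1/8 + 2/8 + 4/8 + 1/8 = 8/8 = 1.
Kraft's inequality requires Σ ≤ 1; here Σ = 1 ≤ 1, so such a prefix code exists.

1; yes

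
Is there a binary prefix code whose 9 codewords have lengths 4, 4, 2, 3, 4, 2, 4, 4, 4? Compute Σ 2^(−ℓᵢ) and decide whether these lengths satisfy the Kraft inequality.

With common denominator 2^4 = 16: Σ 2^(−ℓᵢ) = 1/16 + 1/16 + 4/16 + 2/16 + 1/16 + 4/16 + 1/16 + 1/16 + 1/16 = 16/16 = 1.
Kraft's inequality requires Σ ≤ 1; here Σ = 1 ≤ 1, so such a prefix code exists.

1; yes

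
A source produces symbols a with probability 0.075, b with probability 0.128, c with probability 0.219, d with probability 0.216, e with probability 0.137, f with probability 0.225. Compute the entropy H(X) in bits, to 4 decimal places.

2.4944 bits

H = −Σ pᵢ log₂ pᵢ.
−0.075·log₂(0.075) = 0.2803
−0.128·log₂(0.128) = 0.3796
−0.219·log₂(0.219) = 0.4798
−0.216·log₂(0.216) = 0.4776
−0.137·log₂(0.137) = 0.3929
−0.225·log₂(0.225) = 0.4842
Sum ≈ 2.4944 → 2.4944 bits.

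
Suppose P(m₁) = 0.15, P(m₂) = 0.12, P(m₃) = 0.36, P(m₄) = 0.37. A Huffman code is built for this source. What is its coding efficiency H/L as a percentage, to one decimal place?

96.8%

Entropy H = −Σ p log₂ p ≈ 1.8390 bits.
Huffman merges: 3/25+3/20→27/100; 27/100+9/25→63/100; 37/100+63/100→1. L = 19/10 ≈ 1.9000.
Efficiency = H/L = 1.8390/1.9000 = 96.8%.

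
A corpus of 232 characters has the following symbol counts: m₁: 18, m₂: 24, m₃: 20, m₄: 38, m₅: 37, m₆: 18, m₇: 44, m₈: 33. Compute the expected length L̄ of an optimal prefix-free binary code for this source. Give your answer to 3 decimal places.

2.966 bits/symbol

Probabilities are the counts divided by 232.
Repeatedly combine the two least-probable nodes; the expected code length is the sum of the merged weights.
merge 9/116 + 9/116 → 9/58
merge 5/58 + 3/29 → 11/58
merge 33/232 + 9/58 → 69/232
merge 37/232 + 19/116 → 75/232
merge 11/58 + 11/58 → 11/29
merge 69/232 + 75/232 → 18/29
merge 11/29 + 18/29 → 1
L = 9/58 + 11/58 + 69/232 + 75/232 + 11/29 + 18/29 + 1 = 86/29 ≈ 2.966 bits/symbol.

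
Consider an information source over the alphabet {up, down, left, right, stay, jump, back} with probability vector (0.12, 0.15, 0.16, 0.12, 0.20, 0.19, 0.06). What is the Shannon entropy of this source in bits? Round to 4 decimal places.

H = −Σ pᵢ log₂ pᵢ.
−0.12·log₂(0.12) = 0.3671
−0.15·log₂(0.15) = 0.4105
−0.16·log₂(0.16) = 0.4230
−0.12·log₂(0.12) = 0.3671
−0.20·log₂(0.20) = 0.4644
−0.19·log₂(0.19) = 0.4552
−0.06·log₂(0.06) = 0.2435
Sum ≈ 2.7308 → 2.7308 bits.

2.7308 bits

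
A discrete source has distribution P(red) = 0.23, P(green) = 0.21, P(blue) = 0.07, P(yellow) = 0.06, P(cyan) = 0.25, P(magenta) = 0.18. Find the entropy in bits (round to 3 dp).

H = −Σ pᵢ log₂ pᵢ.
−0.23·log₂(0.23) = 0.4877
−0.21·log₂(0.21) = 0.4728
−0.07·log₂(0.07) = 0.2686
−0.06·log₂(0.06) = 0.2435
−0.25·log₂(0.25) = 0.5000
−0.18·log₂(0.18) = 0.4453
Sum ≈ 2.4179 → 2.418 bits.

2.418 bits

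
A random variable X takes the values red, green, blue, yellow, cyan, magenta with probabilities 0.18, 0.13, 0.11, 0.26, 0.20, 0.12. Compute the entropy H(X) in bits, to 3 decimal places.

2.515 bits

H = −Σ pᵢ log₂ pᵢ.
−0.18·log₂(0.18) = 0.4453
−0.13·log₂(0.13) = 0.3826
−0.11·log₂(0.11) = 0.3503
−0.26·log₂(0.26) = 0.5053
−0.20·log₂(0.20) = 0.4644
−0.12·log₂(0.12) = 0.3671
Sum ≈ 2.5150 → 2.515 bits.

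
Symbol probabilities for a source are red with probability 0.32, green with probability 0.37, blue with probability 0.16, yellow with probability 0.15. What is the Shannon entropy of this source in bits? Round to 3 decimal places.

H = −Σ pᵢ log₂ pᵢ.
−0.32·log₂(0.32) = 0.5260
−0.37·log₂(0.37) = 0.5307
−0.16·log₂(0.16) = 0.4230
−0.15·log₂(0.15) = 0.4105
Sum ≈ 1.8903 → 1.890 bits.

1.890 bits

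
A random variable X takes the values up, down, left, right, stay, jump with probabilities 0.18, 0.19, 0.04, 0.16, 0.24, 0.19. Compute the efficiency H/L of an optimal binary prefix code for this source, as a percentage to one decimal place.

Entropy H = −Σ p log₂ p ≈ 2.4587 bits.
Huffman merges: 1/25+4/25→1/5; 9/50+19/100→37/100; 19/100+1/5→39/100; 6/25+37/100→61/100; 39/100+61/100→1. L = 257/100 ≈ 2.5700.
Efficiency = H/L = 2.4587/2.5700 = 95.7%.

95.7%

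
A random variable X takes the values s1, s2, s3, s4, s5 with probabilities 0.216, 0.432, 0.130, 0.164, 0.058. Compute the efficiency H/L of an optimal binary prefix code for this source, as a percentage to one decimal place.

97.2%

Entropy H = −Σ p log₂ p ≈ 2.0493 bits.
Huffman merges: 29/500+13/100→47/250; 41/250+47/250→44/125; 27/125+44/125→71/125; 54/125+71/125→1. L = 527/250 ≈ 2.1080.
Efficiency = H/L = 2.0493/2.1080 = 97.2%.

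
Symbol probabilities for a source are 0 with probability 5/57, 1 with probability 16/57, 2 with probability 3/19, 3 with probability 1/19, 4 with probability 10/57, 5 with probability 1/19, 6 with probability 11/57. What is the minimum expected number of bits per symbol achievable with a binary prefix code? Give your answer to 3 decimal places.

2.632 bits/symbol

Repeatedly combine the two least-probable nodes; the expected code length is the sum of the merged weights.
merge 1/19 + 1/19 → 2/19
merge 5/57 + 2/19 → 11/57
merge 3/19 + 10/57 → 1/3
merge 11/57 + 11/57 → 22/57
merge 16/57 + 1/3 → 35/57
merge 22/57 + 35/57 → 1
L = 2/19 + 11/57 + 1/3 + 22/57 + 35/57 + 1 = 50/19 ≈ 2.632 bits/symbol.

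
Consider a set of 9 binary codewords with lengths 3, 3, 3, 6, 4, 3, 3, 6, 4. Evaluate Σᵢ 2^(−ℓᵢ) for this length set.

With common denominator 2^6 = 64: Σ 2^(−ℓᵢ) = 8/64 + 8/64 + 8/64 + 1/64 + 4/64 + 8/64 + 8/64 + 1/64 + 4/64 = 50/64 = 0.78125.

0.78125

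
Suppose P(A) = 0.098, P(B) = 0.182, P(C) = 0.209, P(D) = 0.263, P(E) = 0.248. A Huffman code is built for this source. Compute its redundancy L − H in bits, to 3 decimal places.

0.027 bits

Entropy H = −Σ p log₂ p ≈ 2.2534 bits.
Huffman merges: 49/500+91/500→7/25; 209/1000+31/125→457/1000; 263/1000+7/25→543/1000; 457/1000+543/1000→1. L = 57/25 ≈ 2.2800.
L − H = 2.2800 − 2.2534 = 0.027 bits.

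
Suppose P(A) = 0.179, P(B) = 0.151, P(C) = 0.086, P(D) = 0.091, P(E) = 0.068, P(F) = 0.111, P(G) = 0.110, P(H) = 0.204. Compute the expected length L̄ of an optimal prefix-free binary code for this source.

2.95 bits/symbol

Repeatedly combine the two least-probable nodes; the expected code length is the sum of the merged weights.
merge 17/250 + 43/500 → 77/500
merge 91/1000 + 11/100 → 201/1000
merge 111/1000 + 151/1000 → 131/500
merge 77/500 + 179/1000 → 333/1000
merge 201/1000 + 51/250 → 81/200
merge 131/500 + 333/1000 → 119/200
merge 81/200 + 119/200 → 1
L = 77/500 + 201/1000 + 131/500 + 333/1000 + 81/200 + 119/200 + 1 = 59/20 = 2.95 bits/symbol.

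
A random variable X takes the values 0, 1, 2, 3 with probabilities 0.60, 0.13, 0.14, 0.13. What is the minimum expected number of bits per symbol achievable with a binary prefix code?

1.66 bits/symbol

Repeatedly combine the two least-probable nodes; the expected code length is the sum of the merged weights.
merge 13/100 + 13/100 → 13/50
merge 7/50 + 13/50 → 2/5
merge 2/5 + 3/5 → 1
L = 13/50 + 2/5 + 1 = 83/50 = 1.66 bits/symbol.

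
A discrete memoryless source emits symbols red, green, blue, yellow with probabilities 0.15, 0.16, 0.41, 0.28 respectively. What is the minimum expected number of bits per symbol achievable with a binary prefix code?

Repeatedly combine the two least-probable nodes; the expected code length is the sum of the merged weights.
merge 3/20 + 4/25 → 31/100
merge 7/25 + 31/100 → 59/100
merge 41/100 + 59/100 → 1
L = 31/100 + 59/100 + 1 = 19/10 = 1.9 bits/symbol.

1.9 bits/symbol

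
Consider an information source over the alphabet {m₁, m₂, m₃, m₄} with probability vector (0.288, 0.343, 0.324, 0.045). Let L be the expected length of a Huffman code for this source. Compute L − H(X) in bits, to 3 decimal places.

0.215 bits

Entropy H = −Σ p log₂ p ≈ 1.7748 bits.
Huffman merges: 9/200+36/125→333/1000; 81/250+333/1000→657/1000; 343/1000+657/1000→1. L = 199/100 ≈ 1.9900.
L − H = 1.9900 − 1.7748 = 0.215 bits.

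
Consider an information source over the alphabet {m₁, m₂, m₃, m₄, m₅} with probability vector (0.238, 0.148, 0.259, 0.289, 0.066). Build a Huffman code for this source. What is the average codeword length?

Repeatedly combine the two least-probable nodes; the expected code length is the sum of the merged weights.
merge 33/500 + 37/250 → 107/500
merge 107/500 + 119/500 → 113/250
merge 259/1000 + 289/1000 → 137/250
merge 113/250 + 137/250 → 1
L = 107/500 + 113/250 + 137/250 + 1 = 1107/500 = 2.214 bits/symbol.

2.214 bits/symbol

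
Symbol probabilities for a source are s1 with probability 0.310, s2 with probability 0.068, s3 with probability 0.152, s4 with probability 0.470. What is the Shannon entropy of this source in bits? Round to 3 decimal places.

1.713 bits

H = −Σ pᵢ log₂ pᵢ.
−0.310·log₂(0.310) = 0.5238
−0.068·log₂(0.068) = 0.2637
−0.152·log₂(0.152) = 0.4131
−0.470·log₂(0.470) = 0.5120
Sum ≈ 1.7126 → 1.713 bits.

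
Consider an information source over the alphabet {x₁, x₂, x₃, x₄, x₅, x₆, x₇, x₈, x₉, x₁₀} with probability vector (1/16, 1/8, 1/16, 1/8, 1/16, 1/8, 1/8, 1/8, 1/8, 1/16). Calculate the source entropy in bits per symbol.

3.25 bits

Each probability is a power of 1/2, so log₂(1/p) is an integer.
H = Σ p·log₂(1/p) = 1/16·4 + 1/8·3 + 1/16·4 + 1/8·3 + 1/16·4 + 1/8·3 + 1/8·3 + 1/8·3 + 1/8·3 + 1/16·4 = 3.25 bits.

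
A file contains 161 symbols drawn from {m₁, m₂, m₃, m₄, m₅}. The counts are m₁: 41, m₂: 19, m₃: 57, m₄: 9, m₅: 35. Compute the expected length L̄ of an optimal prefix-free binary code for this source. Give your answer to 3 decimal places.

Probabilities are the counts divided by 161.
Repeatedly combine the two least-probable nodes; the expected code length is the sum of the merged weights.
merge 9/161 + 19/161 → 4/23
merge 4/23 + 5/23 → 9/23
merge 41/161 + 57/161 → 14/23
merge 9/23 + 14/23 → 1
L = 4/23 + 9/23 + 14/23 + 1 = 50/23 ≈ 2.174 bits/symbol.

2.174 bits/symbol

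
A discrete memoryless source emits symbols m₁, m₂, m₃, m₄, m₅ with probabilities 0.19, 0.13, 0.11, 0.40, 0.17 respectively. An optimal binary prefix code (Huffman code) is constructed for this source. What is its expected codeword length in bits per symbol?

2.2 bits/symbol

Repeatedly combine the two least-probable nodes; the expected code length is the sum of the merged weights.
merge 11/100 + 13/100 → 6/25
merge 17/100 + 19/100 → 9/25
merge 6/25 + 9/25 → 3/5
merge 2/5 + 3/5 → 1
L = 6/25 + 9/25 + 3/5 + 1 = 11/5 = 2.2 bits/symbol.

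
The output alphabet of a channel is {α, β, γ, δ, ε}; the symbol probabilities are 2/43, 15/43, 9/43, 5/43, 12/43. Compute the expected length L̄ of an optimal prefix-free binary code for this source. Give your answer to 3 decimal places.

2.163 bits/symbol

Repeatedly combine the two least-probable nodes; the expected code length is the sum of the merged weights.
merge 2/43 + 5/43 → 7/43
merge 7/43 + 9/43 → 16/43
merge 12/43 + 15/43 → 27/43
merge 16/43 + 27/43 → 1
L = 7/43 + 16/43 + 27/43 + 1 = 93/43 ≈ 2.163 bits/symbol.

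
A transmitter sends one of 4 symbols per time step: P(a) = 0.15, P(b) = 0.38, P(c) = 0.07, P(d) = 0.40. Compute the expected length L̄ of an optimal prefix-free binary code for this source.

1.82 bits/symbol

Repeatedly combine the two least-probable nodes; the expected code length is the sum of the merged weights.
merge 7/100 + 3/20 → 11/50
merge 11/50 + 19/50 → 3/5
merge 2/5 + 3/5 → 1
L = 11/50 + 3/5 + 1 = 91/50 = 1.82 bits/symbol.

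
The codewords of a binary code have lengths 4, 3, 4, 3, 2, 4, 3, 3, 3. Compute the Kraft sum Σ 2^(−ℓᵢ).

With common denominator 2^4 = 16: Σ 2^(−ℓᵢ) = 1/16 + 2/16 + 1/16 + 2/16 + 4/16 + 1/16 + 2/16 + 2/16 + 2/16 = 17/16 = 1.0625.

1.0625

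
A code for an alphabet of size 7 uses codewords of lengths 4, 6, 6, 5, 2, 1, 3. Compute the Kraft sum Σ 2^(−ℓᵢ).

1

With common denominator 2^6 = 64: Σ 2^(−ℓᵢ) = 4/64 + 1/64 + 1/64 + 2/64 + 16/64 + 32/64 + 8/64 = 64/64 = 1.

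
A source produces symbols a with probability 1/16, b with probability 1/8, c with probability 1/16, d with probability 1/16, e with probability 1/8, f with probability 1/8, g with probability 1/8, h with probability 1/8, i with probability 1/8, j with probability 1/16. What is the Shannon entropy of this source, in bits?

3.25 bits

Each probability is a power of 1/2, so log₂(1/p) is an integer.
H = Σ p·log₂(1/p) = 1/16·4 + 1/8·3 + 1/16·4 + 1/16·4 + 1/8·3 + 1/8·3 + 1/8·3 + 1/8·3 + 1/8·3 + 1/16·4 = 3.25 bits.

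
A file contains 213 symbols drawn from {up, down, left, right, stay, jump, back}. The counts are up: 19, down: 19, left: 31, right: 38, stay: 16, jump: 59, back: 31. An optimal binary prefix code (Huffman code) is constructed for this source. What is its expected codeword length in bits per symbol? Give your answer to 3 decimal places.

Probabilities are the counts divided by 213.
Repeatedly combine the two least-probable nodes; the expected code length is the sum of the merged weights.
merge 16/213 + 19/213 → 35/213
merge 19/213 + 31/213 → 50/213
merge 31/213 + 35/213 → 22/71
merge 38/213 + 50/213 → 88/213
merge 59/213 + 22/71 → 125/213
merge 88/213 + 125/213 → 1
L = 35/213 + 50/213 + 22/71 + 88/213 + 125/213 + 1 = 577/213 ≈ 2.709 bits/symbol.

2.709 bits/symbol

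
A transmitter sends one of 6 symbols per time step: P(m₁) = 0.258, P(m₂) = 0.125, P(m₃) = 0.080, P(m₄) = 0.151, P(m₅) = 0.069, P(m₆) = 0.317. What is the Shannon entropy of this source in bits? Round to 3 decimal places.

H = −Σ pᵢ log₂ pᵢ.
−0.258·log₂(0.258) = 0.5043
−0.125·log₂(0.125) = 0.3750
−0.080·log₂(0.080) = 0.2915
−0.151·log₂(0.151) = 0.4118
−0.069·log₂(0.069) = 0.2662
−0.317·log₂(0.317) = 0.5254
Sum ≈ 2.3742 → 2.374 bits.

2.374 bits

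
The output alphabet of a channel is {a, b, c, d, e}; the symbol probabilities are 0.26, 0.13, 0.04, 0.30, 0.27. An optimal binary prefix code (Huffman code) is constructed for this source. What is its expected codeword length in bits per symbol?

2.17 bits/symbol

Repeatedly combine the two least-probable nodes; the expected code length is the sum of the merged weights.
merge 1/25 + 13/100 → 17/100
merge 17/100 + 13/50 → 43/100
merge 27/100 + 3/10 → 57/100
merge 43/100 + 57/100 → 1
L = 17/100 + 43/100 + 57/100 + 1 = 217/100 = 2.17 bits/symbol.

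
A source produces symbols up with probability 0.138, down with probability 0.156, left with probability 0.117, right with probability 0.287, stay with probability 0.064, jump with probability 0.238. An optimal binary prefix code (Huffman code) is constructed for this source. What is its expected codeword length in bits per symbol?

Repeatedly combine the two least-probable nodes; the expected code length is the sum of the merged weights.
merge 8/125 + 117/1000 → 181/1000
merge 69/500 + 39/250 → 147/500
merge 181/1000 + 119/500 → 419/1000
merge 287/1000 + 147/500 → 581/1000
merge 419/1000 + 581/1000 → 1
L = 181/1000 + 147/500 + 419/1000 + 581/1000 + 1 = 99/40 = 2.475 bits/symbol.

2.475 bits/symbol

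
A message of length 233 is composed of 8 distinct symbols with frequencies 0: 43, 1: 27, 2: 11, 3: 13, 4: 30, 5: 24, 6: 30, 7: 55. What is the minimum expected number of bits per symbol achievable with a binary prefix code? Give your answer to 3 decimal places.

Probabilities are the counts divided by 233.
Repeatedly combine the two least-probable nodes; the expected code length is the sum of the merged weights.
merge 11/233 + 13/233 → 24/233
merge 24/233 + 24/233 → 48/233
merge 27/233 + 30/233 → 57/233
merge 30/233 + 43/233 → 73/233
merge 48/233 + 55/233 → 103/233
merge 57/233 + 73/233 → 130/233
merge 103/233 + 130/233 → 1
L = 24/233 + 48/233 + 57/233 + 73/233 + 103/233 + 130/233 + 1 = 668/233 ≈ 2.867 bits/symbol.

2.867 bits/symbol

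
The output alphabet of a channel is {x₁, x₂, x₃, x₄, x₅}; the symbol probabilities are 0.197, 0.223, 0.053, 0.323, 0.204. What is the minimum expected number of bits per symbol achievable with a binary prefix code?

Repeatedly combine the two least-probable nodes; the expected code length is the sum of the merged weights.
merge 53/1000 + 197/1000 → 1/4
merge 51/250 + 223/1000 → 427/1000
merge 1/4 + 323/1000 → 573/1000
merge 427/1000 + 573/1000 → 1
L = 1/4 + 427/1000 + 573/1000 + 1 = 9/4 = 2.25 bits/symbol.

2.25 bits/symbol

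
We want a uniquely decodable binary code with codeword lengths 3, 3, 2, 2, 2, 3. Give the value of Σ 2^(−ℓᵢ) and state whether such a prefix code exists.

1.125; no

With common denominator 2^3 = 8: Σ 2^(−ℓᵢ) = 1/8 + 1/8 + 2/8 + 2/8 + 2/8 + 1/8 = 9/8 = 1.125.
Kraft's inequality requires Σ ≤ 1; here Σ = 1.125 > 1, so no such prefix code exists.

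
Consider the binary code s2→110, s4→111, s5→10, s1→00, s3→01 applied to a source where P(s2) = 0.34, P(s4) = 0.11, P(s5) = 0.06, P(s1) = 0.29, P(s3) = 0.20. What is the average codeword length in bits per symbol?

2.45 bits/symbol

L̄ = Σ pᵢ·ℓᵢ = 0.34·3 + 0.11·3 + 0.06·2 + 0.29·2 + 0.20·2 = 2.45 bits/symbol.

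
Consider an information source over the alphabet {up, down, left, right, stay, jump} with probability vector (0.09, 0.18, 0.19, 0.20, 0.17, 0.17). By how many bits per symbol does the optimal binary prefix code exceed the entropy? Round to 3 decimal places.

0.063 bits

Entropy H = −Σ p log₂ p ≈ 2.5467 bits.
Huffman merges: 9/100+17/100→13/50; 17/100+9/50→7/20; 19/100+1/5→39/100; 13/50+7/20→61/100; 39/100+61/100→1. L = 261/100 ≈ 2.6100.
L − H = 2.6100 − 2.5467 = 0.063 bits.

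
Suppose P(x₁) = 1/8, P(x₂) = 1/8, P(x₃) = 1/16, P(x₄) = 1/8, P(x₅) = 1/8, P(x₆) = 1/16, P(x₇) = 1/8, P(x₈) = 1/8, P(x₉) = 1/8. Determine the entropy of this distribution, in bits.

3.125 bits

Each probability is a power of 1/2, so log₂(1/p) is an integer.
H = Σ p·log₂(1/p) = 1/8·3 + 1/8·3 + 1/16·4 + 1/8·3 + 1/8·3 + 1/16·4 + 1/8·3 + 1/8·3 + 1/8·3 = 3.125 bits.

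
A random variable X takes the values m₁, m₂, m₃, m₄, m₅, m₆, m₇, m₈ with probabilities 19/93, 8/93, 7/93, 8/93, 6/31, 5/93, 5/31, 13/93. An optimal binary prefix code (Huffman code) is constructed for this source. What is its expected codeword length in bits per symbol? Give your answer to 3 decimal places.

2.903 bits/symbol

Repeatedly combine the two least-probable nodes; the expected code length is the sum of the merged weights.
merge 5/93 + 7/93 → 4/31
merge 8/93 + 8/93 → 16/93
merge 4/31 + 13/93 → 25/93
merge 5/31 + 16/93 → 1/3
merge 6/31 + 19/93 → 37/93
merge 25/93 + 1/3 → 56/93
merge 37/93 + 56/93 → 1
L = 4/31 + 16/93 + 25/93 + 1/3 + 37/93 + 56/93 + 1 = 90/31 ≈ 2.903 bits/symbol.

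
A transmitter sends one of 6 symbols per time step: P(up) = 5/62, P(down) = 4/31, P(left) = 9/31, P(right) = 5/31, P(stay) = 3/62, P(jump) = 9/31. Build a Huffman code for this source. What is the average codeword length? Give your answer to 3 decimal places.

Repeatedly combine the two least-probable nodes; the expected code length is the sum of the merged weights.
merge 3/62 + 5/62 → 4/31
merge 4/31 + 4/31 → 8/31
merge 5/31 + 8/31 → 13/31
merge 9/31 + 9/31 → 18/31
merge 13/31 + 18/31 → 1
L = 4/31 + 8/31 + 13/31 + 18/31 + 1 = 74/31 ≈ 2.387 bits/symbol.

2.387 bits/symbol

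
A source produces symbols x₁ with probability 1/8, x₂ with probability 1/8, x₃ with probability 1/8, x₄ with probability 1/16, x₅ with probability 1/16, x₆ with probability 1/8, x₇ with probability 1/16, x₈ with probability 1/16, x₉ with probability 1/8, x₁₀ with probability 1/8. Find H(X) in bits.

3.25 bits

Each probability is a power of 1/2, so log₂(1/p) is an integer.
H = Σ p·log₂(1/p) = 1/8·3 + 1/8·3 + 1/8·3 + 1/16·4 + 1/16·4 + 1/8·3 + 1/16·4 + 1/16·4 + 1/8·3 + 1/8·3 = 3.25 bits.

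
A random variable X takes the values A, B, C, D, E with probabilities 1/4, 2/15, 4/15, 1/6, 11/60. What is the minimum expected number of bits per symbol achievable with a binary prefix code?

Repeatedly combine the two least-probable nodes; the expected code length is the sum of the merged weights.
merge 2/15 + 1/6 → 3/10
merge 11/60 + 1/4 → 13/30
merge 4/15 + 3/10 → 17/30
merge 13/30 + 17/30 → 1
L = 3/10 + 13/30 + 17/30 + 1 = 23/10 = 2.3 bits/symbol.

2.3 bits/symbol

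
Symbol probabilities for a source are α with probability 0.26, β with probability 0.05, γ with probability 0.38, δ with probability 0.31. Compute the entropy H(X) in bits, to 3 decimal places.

H = −Σ pᵢ log₂ pᵢ.
−0.26·log₂(0.26) = 0.5053
−0.05·log₂(0.05) = 0.2161
−0.38·log₂(0.38) = 0.5305
−0.31·log₂(0.31) = 0.5238
Sum ≈ 1.7756 → 1.776 bits.

1.776 bits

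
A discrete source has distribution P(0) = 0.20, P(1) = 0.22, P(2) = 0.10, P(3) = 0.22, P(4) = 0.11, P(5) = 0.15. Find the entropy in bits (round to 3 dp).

H = −Σ pᵢ log₂ pᵢ.
−0.20·log₂(0.20) = 0.4644
−0.22·log₂(0.22) = 0.4806
−0.10·log₂(0.10) = 0.3322
−0.22·log₂(0.22) = 0.4806
−0.11·log₂(0.11) = 0.3503
−0.15·log₂(0.15) = 0.4105
Sum ≈ 2.5186 → 2.519 bits.

2.519 bits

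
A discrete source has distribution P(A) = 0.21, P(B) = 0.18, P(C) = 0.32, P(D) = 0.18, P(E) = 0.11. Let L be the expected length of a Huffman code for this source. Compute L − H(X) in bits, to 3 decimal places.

Entropy H = −Σ p log₂ p ≈ 2.2398 bits.
Huffman merges: 11/100+9/50→29/100; 9/50+21/100→39/100; 29/100+8/25→61/100; 39/100+61/100→1. L = 229/100 ≈ 2.2900.
L − H = 2.2900 − 2.2398 = 0.050 bits.

0.050 bits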